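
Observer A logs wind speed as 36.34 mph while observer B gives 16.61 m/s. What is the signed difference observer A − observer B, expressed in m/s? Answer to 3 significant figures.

-0.365 m/s

observer A: 36.34 mph = 16.24543 m/s.
Difference: 16.24543 − 16.61000 = -0.365 m/s.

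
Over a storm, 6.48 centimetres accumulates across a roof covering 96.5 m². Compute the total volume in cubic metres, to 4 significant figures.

6.253 cubic metres

Depth: 6.48 cm × 10 = 64.8 mm.
1 mm over 1 m² is 1 L, so volume = 64.8 × 96.5 = 6253.2 L = 6.253 m³.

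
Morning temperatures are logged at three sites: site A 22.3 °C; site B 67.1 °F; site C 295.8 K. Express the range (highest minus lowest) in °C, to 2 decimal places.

3.15 °C

site B: 67.1 °F = 19.500 °C.
site C: 295.8 K = 22.650 °C.
Spread: 22.650 − 19.500 = 3.150 °C.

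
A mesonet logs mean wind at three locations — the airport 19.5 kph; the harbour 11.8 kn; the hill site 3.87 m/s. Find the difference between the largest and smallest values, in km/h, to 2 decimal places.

7.92 km/h

the harbour: 11.8 kt = 21.8536 km/h.
the hill site: 3.87 m/s = 13.9320 km/h.
Spread: 21.8536 − 13.9320 = 7.92 km/h.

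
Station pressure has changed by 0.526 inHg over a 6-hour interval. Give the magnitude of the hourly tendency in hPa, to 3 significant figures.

2.97 hPa per hour

0.526 inHg / 6 h × 33.8639 hPa/inHg = 2.97 hPa/h.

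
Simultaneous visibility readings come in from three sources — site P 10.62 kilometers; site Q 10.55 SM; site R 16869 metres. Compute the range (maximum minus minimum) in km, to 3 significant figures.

6.36 km

site Q: 10.55 SM = 16.9786 km.
site R: 16869 m = 16.8690 km.
Spread: 16.9786 − 10.6200 = 6.36 km.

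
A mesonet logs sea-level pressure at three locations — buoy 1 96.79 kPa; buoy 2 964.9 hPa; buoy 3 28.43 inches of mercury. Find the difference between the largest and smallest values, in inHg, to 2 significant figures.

0.15 inHg

buoy 1: 96.79 kPa = 28.5821 inHg.
buoy 2: 964.9 hPa = 28.4935 inHg.
Spread: 28.5821 − 28.4300 = 0.15 inHg.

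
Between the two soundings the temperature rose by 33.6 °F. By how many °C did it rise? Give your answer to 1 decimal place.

Converting a difference, only the 9/5 scale factor applies: Δ°C = 33.6 × 0.5556 = 18.7 °C.

18.7 °C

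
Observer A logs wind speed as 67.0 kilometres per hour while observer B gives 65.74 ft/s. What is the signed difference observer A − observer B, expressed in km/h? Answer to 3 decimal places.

-5.135 km/h

observer B: 65.74 ft/s = 72.13519 km/h.
Difference: 67.00000 − 72.13519 = -5.135 km/h.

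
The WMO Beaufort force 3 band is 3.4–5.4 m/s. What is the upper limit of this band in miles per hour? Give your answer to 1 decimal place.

3.4–5.4 m/s × 2.237 = 7.6–12.1 mph.

12.1 mph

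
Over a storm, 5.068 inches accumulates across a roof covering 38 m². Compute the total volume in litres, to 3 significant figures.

Depth: 5.068 in × 25.4 = 128.7272 mm.
1 mm over 1 m² is 1 L, so volume = 128.7272 × 38 = 4891.6336 L ≈ 4890 L.

4890 litres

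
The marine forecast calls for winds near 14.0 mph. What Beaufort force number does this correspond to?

Beaufort force 4

14.0 mph = 6.3 m/s, which is Beaufort 4 (moderate breeze, 5.5–7.9 m/s).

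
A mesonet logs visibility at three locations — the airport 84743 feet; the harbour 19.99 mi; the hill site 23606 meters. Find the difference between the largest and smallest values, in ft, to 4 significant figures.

the harbour: 19.99 SM = 105547.20 ft.
the hill site: 23606 m = 77447.51 ft.
Spread: 105547.20 − 77447.51 = 28100 ft.

28100 ft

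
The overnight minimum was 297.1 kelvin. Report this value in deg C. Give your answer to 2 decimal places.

°C = 297.1 − 273.15 = 23.95 °C.

23.95 °C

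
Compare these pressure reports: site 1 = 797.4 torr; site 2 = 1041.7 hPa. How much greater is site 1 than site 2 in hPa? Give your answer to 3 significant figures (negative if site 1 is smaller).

21.4 hPa

site 1: 797.4 mmHg = 1063.113 hPa.
Difference: 1063.113 − 1041.700 = 21.4 hPa.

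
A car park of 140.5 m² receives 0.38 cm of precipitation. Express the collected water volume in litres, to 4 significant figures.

Depth: 0.38 cm × 10 = 3.8 mm.
1 mm over 1 m² is 1 L, so volume = 3.8 × 140.5 = 533.9 L.

533.9 litres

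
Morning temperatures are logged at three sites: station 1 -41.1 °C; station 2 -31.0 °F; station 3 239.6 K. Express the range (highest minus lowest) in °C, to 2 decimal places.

station 2: -31.0 °F = -35.000 °C.
station 3: 239.6 K = -33.550 °C.
Spread: (-33.550) − (-41.100) = 7.550 °C.

7.55 °C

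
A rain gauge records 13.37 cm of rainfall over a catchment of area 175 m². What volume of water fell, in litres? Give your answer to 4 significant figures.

23400 litres

Depth: 13.37 cm × 10 = 133.7 mm.
1 mm over 1 m² is 1 L, so volume = 133.7 × 175 = 23397.5 L ≈ 23400 L.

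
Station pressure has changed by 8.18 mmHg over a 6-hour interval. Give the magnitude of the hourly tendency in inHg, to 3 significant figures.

0.0537 inHg per hour

8.18 mmHg / 6 h × 0.0393701 inHg/mmHg = 0.0537 inHg/h.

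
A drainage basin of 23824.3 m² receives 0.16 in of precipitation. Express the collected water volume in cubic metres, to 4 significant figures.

96.82 cubic metres

Depth: 0.16 in × 25.4 = 4.064 mm.
1 mm over 1 m² is 1 L, so volume = 4.064 × 23824.3 = 96821.955 L = 96.82 m³.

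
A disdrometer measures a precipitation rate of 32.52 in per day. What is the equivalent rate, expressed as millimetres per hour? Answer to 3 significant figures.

32.52 in/day × 25.4 mm/in × 0.0416667 day/hour = 34.4 mm/hour.

34.4 mm/hour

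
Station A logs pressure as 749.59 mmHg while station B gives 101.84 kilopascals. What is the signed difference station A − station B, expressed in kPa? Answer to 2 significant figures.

station A: 749.59 mmHg = 99.937 kPa.
Difference: 99.937 − 101.840 = -1.9 kPa.

-1.9 kPa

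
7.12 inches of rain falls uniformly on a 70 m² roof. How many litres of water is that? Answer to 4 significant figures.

12660 litres

Depth: 7.12 in × 25.4 = 180.848 mm.
1 mm over 1 m² is 1 L, so volume = 180.848 × 70 = 12659.36 L ≈ 12660 L.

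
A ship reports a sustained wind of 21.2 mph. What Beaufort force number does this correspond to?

Beaufort force 5

21.2 mph = 9.5 m/s, which is Beaufort 5 (fresh breeze, 8.0–10.7 m/s).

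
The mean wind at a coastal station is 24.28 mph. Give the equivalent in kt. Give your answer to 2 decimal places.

1 mph = 0.868976 kt, so 24.28 × 0.868976 = 21.10 kt.

21.10 kt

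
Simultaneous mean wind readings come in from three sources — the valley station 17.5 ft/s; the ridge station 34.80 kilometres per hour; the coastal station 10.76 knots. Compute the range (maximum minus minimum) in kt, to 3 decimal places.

8.422 kt

the valley station: 17.5 ft/s = 10.36847 kt.
the ridge station: 34.80 km/h = 18.79050 kt.
Spread: 18.79050 − 10.36847 = 8.422 kt.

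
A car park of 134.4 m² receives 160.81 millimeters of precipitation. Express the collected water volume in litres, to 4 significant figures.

1 mm over 1 m² is 1 L, so volume = 160.81 × 134.4 = 21612.864 L ≈ 21610 L.

21610 litres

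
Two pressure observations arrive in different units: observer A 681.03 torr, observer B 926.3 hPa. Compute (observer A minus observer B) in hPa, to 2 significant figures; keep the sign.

observer A: 681.03 mmHg = 907.97 hPa.
Difference: 907.97 − 926.30 = -18 hPa.

-18 hPa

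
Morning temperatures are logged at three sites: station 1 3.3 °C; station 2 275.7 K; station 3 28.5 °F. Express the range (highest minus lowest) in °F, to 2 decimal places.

station 2: 275.7 K = 2.550 °C.
station 3: 28.5 °F = -1.944 °C.
Spread: 3.300 − (-1.944) = 5.244 °C = 9.44 °F.

9.44 °F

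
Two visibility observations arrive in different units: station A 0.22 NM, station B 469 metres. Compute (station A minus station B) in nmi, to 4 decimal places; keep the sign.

-0.0332 nmi

station B: 469 m = 0.253240 nmi.
Difference: 0.220000 − 0.253240 = -0.0332 nmi.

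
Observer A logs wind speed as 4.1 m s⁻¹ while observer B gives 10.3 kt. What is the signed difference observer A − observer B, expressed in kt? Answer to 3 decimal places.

observer A: 4.1 m/s = 7.96976 kt.
Difference: 7.96976 − 10.30000 = -2.330 kt.

-2.330 kt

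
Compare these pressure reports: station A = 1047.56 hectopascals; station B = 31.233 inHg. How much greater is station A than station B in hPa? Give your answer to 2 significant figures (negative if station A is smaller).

-10 hPa

station B: 31.233 inHg = 1057.67 hPa.
Difference: 1047.56 − 1057.67 = -10 hPa.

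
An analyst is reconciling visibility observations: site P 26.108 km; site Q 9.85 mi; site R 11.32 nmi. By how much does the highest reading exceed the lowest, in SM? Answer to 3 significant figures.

site P: 26.108 km = 16.2228 SM.
site R: 11.32 nmi = 13.0268 SM.
Spread: 16.2228 − 9.8500 = 6.37 SM.

6.37 SM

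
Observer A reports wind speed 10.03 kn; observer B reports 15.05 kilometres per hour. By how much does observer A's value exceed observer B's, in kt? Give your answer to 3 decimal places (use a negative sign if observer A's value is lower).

1.904 kt

observer B: 15.05 km/h = 8.12635 kt.
Difference: 10.03000 − 8.12635 = 1.904 kt.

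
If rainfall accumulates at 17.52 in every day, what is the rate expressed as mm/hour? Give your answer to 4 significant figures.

18.54 mm/hour

17.52 in/day × 25.4 mm/in × 0.0416667 day/hour = 18.54 mm/hour.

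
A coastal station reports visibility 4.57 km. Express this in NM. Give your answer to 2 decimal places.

2.47 nmi

1 km = 0.539957 nmi, so 4.57 × 0.539957 = 2.47 nmi.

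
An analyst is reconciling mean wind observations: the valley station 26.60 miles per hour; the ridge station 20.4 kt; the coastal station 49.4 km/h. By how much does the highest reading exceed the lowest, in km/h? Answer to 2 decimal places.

11.62 km/h

the valley station: 26.60 mph = 42.8086 km/h.
the ridge station: 20.4 kt = 37.7808 km/h.
Spread: 49.4000 − 37.7808 = 11.62 km/h.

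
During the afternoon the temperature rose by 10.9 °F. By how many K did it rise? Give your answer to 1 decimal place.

For a temperature change the 32° offset cancels: ΔK = 10.9 × 0.5556 = 6.1 K.

6.1 K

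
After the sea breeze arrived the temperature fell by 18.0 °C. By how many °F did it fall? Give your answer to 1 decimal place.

32.4 °F

Converting a difference, only the 9/5 scale factor applies: Δ°F = 18.0 × 1.8 = 32.4 °F.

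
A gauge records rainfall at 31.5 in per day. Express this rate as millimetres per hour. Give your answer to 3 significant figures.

33.3 mm/hour

31.5 in/day × 25.4 mm/in × 0.0416667 day/hour = 33.3 mm/hour.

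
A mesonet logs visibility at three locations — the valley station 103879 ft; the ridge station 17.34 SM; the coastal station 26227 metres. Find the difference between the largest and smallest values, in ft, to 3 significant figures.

the ridge station: 17.34 SM = 91555.20 ft.
the coastal station: 26227 m = 86046.59 ft.
Spread: 103879.00 − 86046.59 = 17800 ft.

17800 ft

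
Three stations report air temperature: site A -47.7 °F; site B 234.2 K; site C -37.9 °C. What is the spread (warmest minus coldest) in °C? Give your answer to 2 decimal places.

6.38 °C

site A: -47.7 °F = -44.278 °C.
site B: 234.2 K = -38.950 °C.
Spread: (-37.900) − (-44.278) = 6.378 °C.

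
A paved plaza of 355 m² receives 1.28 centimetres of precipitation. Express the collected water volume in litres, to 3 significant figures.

Depth: 1.28 cm × 10 = 12.8 mm.
1 mm over 1 m² is 1 L, so volume = 12.8 × 355 = 4544 L ≈ 4540 L.

4540 litres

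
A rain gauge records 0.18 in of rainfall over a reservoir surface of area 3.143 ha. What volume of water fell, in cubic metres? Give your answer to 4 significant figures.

143.7 cubic metres

Depth: 0.18 in × 25.4 = 4.572 mm.
Area: 3.143 ha = 31430 m².
1 mm over 1 m² is 1 L, so volume = 4.572 × 31430 = 143697.96 L = 143.7 m³.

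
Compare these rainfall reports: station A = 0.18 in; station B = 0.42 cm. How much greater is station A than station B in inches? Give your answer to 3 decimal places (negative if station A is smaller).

station B: 0.42 cm = 0.16535 in.
Difference: 0.18000 − 0.16535 = 0.015 in.

0.015 in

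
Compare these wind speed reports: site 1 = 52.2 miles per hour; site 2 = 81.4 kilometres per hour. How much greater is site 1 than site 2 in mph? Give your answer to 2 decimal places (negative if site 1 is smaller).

1.62 mph

site 2: 81.4 km/h = 50.5796 mph.
Difference: 52.2000 − 50.5796 = 1.62 mph.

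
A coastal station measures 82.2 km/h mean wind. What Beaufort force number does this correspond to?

Beaufort force 9

82.2 km/h = 22.8 m/s, which is Beaufort 9 (strong gale, 20.8–24.4 m/s).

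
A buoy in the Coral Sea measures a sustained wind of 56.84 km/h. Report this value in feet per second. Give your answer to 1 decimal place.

1 km/h = 0.911344 ft/s, so 56.84 × 0.911344 = 51.8 ft/s.

51.8 ft/s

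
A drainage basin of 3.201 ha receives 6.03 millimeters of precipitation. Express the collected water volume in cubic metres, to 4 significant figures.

Area: 3.201 ha = 32010 m².
1 mm over 1 m² is 1 L, so volume = 6.03 × 32010 = 193020.3 L = 193.0 m³.

193.0 cubic metres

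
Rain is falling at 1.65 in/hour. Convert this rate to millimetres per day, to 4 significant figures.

1006 mm/day

1.65 in/hour × 25.4 mm/in × 24 hour/day = 1006 mm/day.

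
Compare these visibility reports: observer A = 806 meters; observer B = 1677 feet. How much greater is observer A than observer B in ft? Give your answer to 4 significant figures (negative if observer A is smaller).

observer A: 806 m = 2644.357 ft.
Difference: 2644.357 − 1677.000 = 967.4 ft.

967.4 ft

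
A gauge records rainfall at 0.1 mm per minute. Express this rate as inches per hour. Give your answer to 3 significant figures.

0.1 mm/minute × 0.0393701 in/mm × 60 minute/hour = 0.236 in/hour.

0.236 in/hour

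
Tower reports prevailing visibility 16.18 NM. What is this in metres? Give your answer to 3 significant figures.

30000 m

1 nmi = 1852 m, so 16.18 × 1852 = 30000 m.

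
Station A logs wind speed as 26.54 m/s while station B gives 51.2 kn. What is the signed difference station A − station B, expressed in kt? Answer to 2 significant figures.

station A: 26.54 m/s = 51.5896 kt.
Difference: 51.5896 − 51.2000 = 0.39 kt.

0.39 kt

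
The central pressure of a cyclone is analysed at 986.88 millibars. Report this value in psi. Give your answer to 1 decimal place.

14.3 psi

1 mb = 0.0145038 psi, so 986.88 × 0.0145038 = 14.3 psi.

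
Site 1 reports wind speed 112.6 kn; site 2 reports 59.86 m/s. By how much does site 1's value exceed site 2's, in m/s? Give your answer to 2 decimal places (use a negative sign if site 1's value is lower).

-1.93 m/s

site 1: 112.6 kt = 57.9264 m/s.
Difference: 57.9264 − 59.8600 = -1.93 m/s.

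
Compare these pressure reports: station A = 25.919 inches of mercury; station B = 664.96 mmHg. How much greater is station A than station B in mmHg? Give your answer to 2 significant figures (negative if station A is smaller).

-6.6 mmHg

station A: 25.919 inHg = 658.343 mmHg.
Difference: 658.343 − 664.960 = -6.6 mmHg.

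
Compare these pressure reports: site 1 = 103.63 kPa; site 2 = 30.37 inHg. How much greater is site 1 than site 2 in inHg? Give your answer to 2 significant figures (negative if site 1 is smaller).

site 1: 103.63 kPa = 30.6019 inHg.
Difference: 30.6019 − 30.3700 = 0.23 inHg.

0.23 inHg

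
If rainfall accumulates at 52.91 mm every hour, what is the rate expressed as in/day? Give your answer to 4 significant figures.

49.99 in/day

52.91 mm/hour × 0.0393701 in/mm × 24 hour/day = 49.99 in/day.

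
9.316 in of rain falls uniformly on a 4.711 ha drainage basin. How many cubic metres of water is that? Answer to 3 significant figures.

11100 cubic metres

Depth: 9.316 in × 25.4 = 236.6264 mm.
Area: 4.711 ha = 47110 m².
1 mm over 1 m² is 1 L, so volume = 236.6264 × 47110 = 11147470 L = 11100 m³.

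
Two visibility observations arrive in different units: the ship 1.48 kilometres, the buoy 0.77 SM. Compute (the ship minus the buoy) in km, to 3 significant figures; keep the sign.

the buoy: 0.77 SM = 1.23919 km.
Difference: 1.48000 − 1.23919 = 0.241 km.

0.241 km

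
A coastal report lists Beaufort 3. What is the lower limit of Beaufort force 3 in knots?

Beaufort 3 (gentle breeze) spans 7–10 knots.

7 kt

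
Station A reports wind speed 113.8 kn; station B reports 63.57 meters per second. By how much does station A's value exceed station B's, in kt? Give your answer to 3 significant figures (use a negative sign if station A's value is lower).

station B: 63.57 m/s = 123.5702 kt.
Difference: 113.8000 − 123.5702 = -9.77 kt.

-9.77 kt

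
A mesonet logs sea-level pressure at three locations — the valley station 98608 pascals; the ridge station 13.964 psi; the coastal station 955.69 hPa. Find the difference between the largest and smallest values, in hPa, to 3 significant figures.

the valley station: 98608 Pa = 986.080 hPa.
the ridge station: 13.964 psi = 962.784 hPa.
Spread: 986.080 − 955.690 = 30.4 hPa.

30.4 hPa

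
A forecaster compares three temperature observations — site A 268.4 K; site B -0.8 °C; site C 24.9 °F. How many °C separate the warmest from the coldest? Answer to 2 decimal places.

3.95 °C

site A: 268.4 K = -4.750 °C.
site C: 24.9 °F = -3.944 °C.
Spread: (-0.800) − (-4.750) = 3.950 °C.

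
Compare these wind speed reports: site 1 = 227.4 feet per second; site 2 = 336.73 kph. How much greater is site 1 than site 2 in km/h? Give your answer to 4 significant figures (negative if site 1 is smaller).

site 1: 227.4 ft/s = 249.5215 km/h.
Difference: 249.5215 − 336.7300 = -87.21 km/h.

-87.21 km/h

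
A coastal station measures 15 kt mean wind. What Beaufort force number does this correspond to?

Beaufort force 4

15 kt lies in the Beaufort 4 band (moderate breeze, 11–16 kt).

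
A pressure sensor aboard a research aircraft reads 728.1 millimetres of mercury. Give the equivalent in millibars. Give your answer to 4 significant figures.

1 mmHg = 1.33322 mb, so 728.1 × 1.33322 = 970.7 mb.

970.7 mb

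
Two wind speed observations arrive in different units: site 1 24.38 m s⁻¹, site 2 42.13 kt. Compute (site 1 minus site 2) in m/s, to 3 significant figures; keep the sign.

2.71 m/s

site 2: 42.13 kt = 21.6735 m/s.
Difference: 24.3800 − 21.6735 = 2.71 m/s.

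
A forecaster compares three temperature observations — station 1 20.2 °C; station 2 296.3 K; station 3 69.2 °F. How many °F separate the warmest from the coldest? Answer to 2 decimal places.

5.31 °F

station 2: 296.3 K = 23.150 °C.
station 3: 69.2 °F = 20.667 °C.
Spread: 23.150 − 20.200 = 2.950 °C = 5.31 °F.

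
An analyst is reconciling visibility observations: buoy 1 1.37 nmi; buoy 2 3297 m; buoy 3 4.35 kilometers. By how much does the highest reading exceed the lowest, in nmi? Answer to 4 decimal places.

0.9788 nmi

buoy 2: 3297 m = 1.780238 nmi.
buoy 3: 4.35 km = 2.348812 nmi.
Spread: 2.348812 − 1.370000 = 0.9788 nmi.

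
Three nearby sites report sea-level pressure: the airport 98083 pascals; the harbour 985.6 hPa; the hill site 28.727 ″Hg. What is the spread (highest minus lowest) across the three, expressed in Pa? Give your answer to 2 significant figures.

1300 Pa

the harbour: 985.6 hPa = 98560.00 Pa.
the hill site: 28.727 inHg = 97280.80 Pa.
Spread: 98560.00 − 97280.80 = 1300 Pa.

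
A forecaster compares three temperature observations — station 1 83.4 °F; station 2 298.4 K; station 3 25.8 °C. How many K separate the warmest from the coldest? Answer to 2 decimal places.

3.31 K

station 1: 83.4 °F = 28.556 °C.
station 2: 298.4 K = 25.250 °C.
Spread: 28.556 − 25.250 = 3.306 °C.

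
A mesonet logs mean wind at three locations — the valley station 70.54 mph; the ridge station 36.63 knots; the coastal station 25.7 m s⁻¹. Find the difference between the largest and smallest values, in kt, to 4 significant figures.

the valley station: 70.54 mph = 61.2976 kt.
the coastal station: 25.7 m/s = 49.9568 kt.
Spread: 61.2976 − 36.6300 = 24.67 kt.

24.67 kt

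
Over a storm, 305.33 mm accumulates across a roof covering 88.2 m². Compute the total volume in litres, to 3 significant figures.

1 mm over 1 m² is 1 L, so volume = 305.33 × 88.2 = 26930.106 L ≈ 26900 L.

26900 litres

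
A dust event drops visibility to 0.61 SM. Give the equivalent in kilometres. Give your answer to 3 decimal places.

1 SM = 1.60934 km, so 0.61 × 1.60934 = 0.982 km.

0.982 km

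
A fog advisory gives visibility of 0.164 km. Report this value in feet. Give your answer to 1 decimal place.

1 km = 3280.84 ft, so 0.164 × 3280.84 = 538.1 ft.

538.1 ft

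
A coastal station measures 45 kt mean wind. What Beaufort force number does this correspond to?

Beaufort force 9

45 kt lies in the Beaufort 9 band (strong gale, 41–47 kt).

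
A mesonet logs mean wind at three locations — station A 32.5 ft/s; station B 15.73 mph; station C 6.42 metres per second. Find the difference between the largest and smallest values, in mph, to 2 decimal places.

station A: 32.5 ft/s = 22.1591 mph.
station C: 6.42 m/s = 14.3611 mph.
Spread: 22.1591 − 14.3611 = 7.80 mph.

7.80 mph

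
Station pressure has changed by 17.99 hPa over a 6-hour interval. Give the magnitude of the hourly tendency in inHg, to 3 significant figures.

17.99 hPa / 6 h × 0.02953 inHg/hPa = 0.0885 inHg/h.

0.0885 inHg per hour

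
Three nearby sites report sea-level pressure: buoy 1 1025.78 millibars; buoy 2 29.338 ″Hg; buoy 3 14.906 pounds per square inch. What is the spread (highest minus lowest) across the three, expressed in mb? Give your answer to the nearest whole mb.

buoy 2: 29.338 inHg = 993.50 mb.
buoy 3: 14.906 psi = 1027.73 mb.
Spread: 1027.73 − 993.50 = 34 mb.

34 mb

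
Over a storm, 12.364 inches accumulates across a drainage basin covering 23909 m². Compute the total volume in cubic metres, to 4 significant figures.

Depth: 12.364 in × 25.4 = 314.0456 mm.
1 mm over 1 m² is 1 L, so volume = 314.0456 × 23909 = 7508516.3 L = 7509 m³.

7509 cubic metres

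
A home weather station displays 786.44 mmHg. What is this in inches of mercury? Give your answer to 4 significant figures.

30.96 inHg

1 mmHg = 0.0393701 inHg, so 786.44 × 0.0393701 = 30.96 inHg.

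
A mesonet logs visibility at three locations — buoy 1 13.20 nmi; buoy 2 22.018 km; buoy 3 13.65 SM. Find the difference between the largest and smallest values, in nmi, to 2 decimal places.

buoy 2: 22.018 km = 11.8888 nmi.
buoy 3: 13.65 SM = 11.8615 nmi.
Spread: 13.2000 − 11.8615 = 1.34 nmi.

1.34 nmi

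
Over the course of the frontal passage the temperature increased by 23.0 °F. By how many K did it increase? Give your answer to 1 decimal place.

12.8 K

For a temperature change the 32° offset cancels: ΔK = 23.0 × 0.5556 = 12.8 K.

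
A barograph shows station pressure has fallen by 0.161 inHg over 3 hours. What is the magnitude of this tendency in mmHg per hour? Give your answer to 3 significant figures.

1.36 mmHg per hour

0.161 inHg / 3 h × 25.4 mmHg/inHg = 1.36 mmHg/h.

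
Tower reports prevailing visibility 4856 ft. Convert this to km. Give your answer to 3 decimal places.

1.480 km

1 ft = 0.0003048 km, so 4856 × 0.0003048 = 1.480 km.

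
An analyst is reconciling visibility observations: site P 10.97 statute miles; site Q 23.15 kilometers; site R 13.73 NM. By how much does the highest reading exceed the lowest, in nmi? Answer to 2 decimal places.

4.20 nmi

site P: 10.97 SM = 9.5327 nmi.
site Q: 23.15 km = 12.5000 nmi.
Spread: 13.7300 − 9.5327 = 4.20 nmi.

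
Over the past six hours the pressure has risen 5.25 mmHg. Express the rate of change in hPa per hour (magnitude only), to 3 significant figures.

5.25 mmHg / 6 h × 1.33322 hPa/mmHg = 1.17 hPa/h.

1.17 hPa per hour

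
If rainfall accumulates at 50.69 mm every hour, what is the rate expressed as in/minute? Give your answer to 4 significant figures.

50.69 mm/hour × 0.0393701 in/mm × 0.0166667 hour/minute = 0.03326 in/minute.

0.03326 in/minute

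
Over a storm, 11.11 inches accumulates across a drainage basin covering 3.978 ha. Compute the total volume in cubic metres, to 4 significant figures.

11230 cubic metres

Depth: 11.11 in × 25.4 = 282.194 mm.
Area: 3.978 ha = 39780 m².
1 mm over 1 m² is 1 L, so volume = 282.194 × 39780 = 11225677 L = 11230 m³.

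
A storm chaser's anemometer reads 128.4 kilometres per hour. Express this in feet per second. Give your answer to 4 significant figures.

117.0 ft/s

1 km/h = 0.911344 ft/s, so 128.4 × 0.911344 = 117.0 ft/s.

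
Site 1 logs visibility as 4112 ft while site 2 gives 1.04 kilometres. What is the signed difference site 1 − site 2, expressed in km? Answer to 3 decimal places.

0.213 km

site 1: 4112 ft = 1.25334 km.
Difference: 1.25334 − 1.04000 = 0.213 km.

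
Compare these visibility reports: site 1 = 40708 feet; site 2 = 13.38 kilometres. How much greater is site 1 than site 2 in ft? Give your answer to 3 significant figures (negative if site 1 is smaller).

site 2: 13.38 km = 43897.64 ft.
Difference: 40708.00 − 43897.64 = -3190 ft.

-3190 ft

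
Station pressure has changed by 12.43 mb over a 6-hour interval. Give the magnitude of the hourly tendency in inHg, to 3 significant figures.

0.0612 inHg per hour

12.43 mb / 6 h × 0.02953 inHg/mb = 0.0612 inHg/h.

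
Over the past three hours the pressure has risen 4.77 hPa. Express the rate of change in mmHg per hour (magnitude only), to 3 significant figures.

1.19 mmHg per hour

4.77 hPa / 3 h × 0.750062 mmHg/hPa = 1.19 mmHg/h.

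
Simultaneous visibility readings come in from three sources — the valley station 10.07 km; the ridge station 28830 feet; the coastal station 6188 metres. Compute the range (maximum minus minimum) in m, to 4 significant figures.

the valley station: 10.07 km = 10070.00 m.
the ridge station: 28830 ft = 8787.38 m.
Spread: 10070.00 − 6188.00 = 3882 m.

3882 m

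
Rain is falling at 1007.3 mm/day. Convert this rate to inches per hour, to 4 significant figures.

1.652 in/hour

1007.3 mm/day × 0.0393701 in/mm × 0.0416667 day/hour = 1.652 in/hour.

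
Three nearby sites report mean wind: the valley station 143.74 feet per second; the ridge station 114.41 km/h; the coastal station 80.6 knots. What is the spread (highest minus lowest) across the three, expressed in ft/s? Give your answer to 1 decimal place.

the ridge station: 114.41 km/h = 104.267 ft/s.
the coastal station: 80.6 kt = 136.037 ft/s.
Spread: 143.740 − 104.267 = 39.5 ft/s.

39.5 ft/s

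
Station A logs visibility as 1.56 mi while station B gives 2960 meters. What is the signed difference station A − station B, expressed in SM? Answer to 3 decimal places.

-0.279 SM

station B: 2960 m = 1.83926 SM.
Difference: 1.56000 − 1.83926 = -0.279 SM.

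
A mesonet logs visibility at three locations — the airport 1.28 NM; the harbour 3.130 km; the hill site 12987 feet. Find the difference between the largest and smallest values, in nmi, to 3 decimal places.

0.857 nmi

the harbour: 3.130 km = 1.69006 nmi.
the hill site: 12987 ft = 2.13739 nmi.
Spread: 2.13739 − 1.28000 = 0.857 nmi.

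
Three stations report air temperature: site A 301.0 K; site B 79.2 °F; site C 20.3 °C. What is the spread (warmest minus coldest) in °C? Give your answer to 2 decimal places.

7.55 °C

site A: 301.0 K = 27.850 °C.
site B: 79.2 °F = 26.222 °C.
Spread: 27.850 − 20.300 = 7.550 °C.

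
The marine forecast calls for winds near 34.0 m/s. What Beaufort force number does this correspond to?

34.0 m/s lies in the Beaufort 12 band (hurricane force, ≥32.7 m/s).

Beaufort force 12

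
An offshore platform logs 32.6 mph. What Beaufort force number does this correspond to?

Beaufort force 7

32.6 mph = 14.6 m/s, which is Beaufort 7 (near gale, 13.9–17.1 m/s).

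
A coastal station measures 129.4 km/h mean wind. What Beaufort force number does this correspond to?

129.4 km/h = 35.9 m/s, which is Beaufort 12 (hurricane force, ≥32.7 m/s).

Beaufort force 12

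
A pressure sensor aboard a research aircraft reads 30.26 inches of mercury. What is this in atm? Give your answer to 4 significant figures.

1.011 atm

1 inHg = 0.0334211 atm, so 30.26 × 0.0334211 = 1.011 atm.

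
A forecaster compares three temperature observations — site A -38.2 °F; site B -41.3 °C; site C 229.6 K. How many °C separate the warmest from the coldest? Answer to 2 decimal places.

site A: -38.2 °F = -39.000 °C.
site C: 229.6 K = -43.550 °C.
Spread: (-39.000) − (-43.550) = 4.550 °C.

4.55 °C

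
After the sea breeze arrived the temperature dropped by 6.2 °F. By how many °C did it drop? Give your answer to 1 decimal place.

3.4 °C

For a temperature change the 32° offset cancels: Δ°C = 6.2 × 0.5556 = 3.4 °C.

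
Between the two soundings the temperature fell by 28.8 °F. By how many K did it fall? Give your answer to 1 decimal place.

16.0 K

For a temperature change the 32° offset cancels: ΔK = 28.8 × 0.5556 = 16.0 K.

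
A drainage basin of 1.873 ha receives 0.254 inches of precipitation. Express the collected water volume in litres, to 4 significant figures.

Depth: 0.254 in × 25.4 = 6.4516 mm.
Area: 1.873 ha = 18730 m².
1 mm over 1 m² is 1 L, so volume = 6.4516 × 18730 = 120838.47 L ≈ 120800 L.

120800 litres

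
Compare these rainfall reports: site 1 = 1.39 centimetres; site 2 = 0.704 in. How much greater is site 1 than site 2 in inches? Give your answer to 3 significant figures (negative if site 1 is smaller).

-0.157 in

site 1: 1.39 cm = 0.54724 in.
Difference: 0.54724 − 0.70400 = -0.157 in.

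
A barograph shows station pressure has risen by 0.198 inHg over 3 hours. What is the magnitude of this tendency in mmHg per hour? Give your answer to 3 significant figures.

1.68 mmHg per hour

0.198 inHg / 3 h × 25.4 mmHg/inHg = 1.68 mmHg/h.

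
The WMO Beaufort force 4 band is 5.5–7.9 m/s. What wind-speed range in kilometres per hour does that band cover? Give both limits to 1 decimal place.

5.5–7.9 m/s × 3.6 = 19.8–28.4 km/h.

19.8 to 28.4 km/h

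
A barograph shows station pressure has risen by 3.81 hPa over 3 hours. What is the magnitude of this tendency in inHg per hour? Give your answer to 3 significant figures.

3.81 hPa / 3 h × 0.02953 inHg/hPa = 0.0375 inHg/h.

0.0375 inHg per hour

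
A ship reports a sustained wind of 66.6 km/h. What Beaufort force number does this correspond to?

66.6 km/h = 18.5 m/s, which is Beaufort 8 (gale, 17.2–20.7 m/s).

Beaufort force 8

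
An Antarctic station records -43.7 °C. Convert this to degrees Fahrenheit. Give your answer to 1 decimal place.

-46.7 °F

°F = °C × 9/5 + 32 = -43.7 × 1.8 + 32 = -46.7 °F.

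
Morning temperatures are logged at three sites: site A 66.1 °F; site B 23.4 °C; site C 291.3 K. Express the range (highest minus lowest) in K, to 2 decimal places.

site A: 66.1 °F = 18.944 °C.
site C: 291.3 K = 18.150 °C.
Spread: 23.400 − 18.150 = 5.250 °C.

5.25 K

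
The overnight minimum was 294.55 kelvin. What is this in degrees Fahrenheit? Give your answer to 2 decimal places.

First to °C: 21.40 °C.
Then to °F: 70.52 °F.

70.52 °F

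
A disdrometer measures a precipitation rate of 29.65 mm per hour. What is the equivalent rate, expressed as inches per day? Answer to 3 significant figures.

28.0 in/day

29.65 mm/hour × 0.0393701 in/mm × 24 hour/day = 28.0 in/day.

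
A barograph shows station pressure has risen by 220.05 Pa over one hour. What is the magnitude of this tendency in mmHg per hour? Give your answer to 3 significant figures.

1.65 mmHg per hour

220.05 Pa / 1 h × 0.00750062 mmHg/Pa = 1.65 mmHg/h.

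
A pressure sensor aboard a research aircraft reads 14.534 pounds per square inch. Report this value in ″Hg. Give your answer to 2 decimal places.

1 psi = 2.03602 inHg, so 14.534 × 2.03602 = 29.59 inHg.

29.59 inHg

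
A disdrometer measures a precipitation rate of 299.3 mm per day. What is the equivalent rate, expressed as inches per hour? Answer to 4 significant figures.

0.4910 in/hour

299.3 mm/day × 0.0393701 in/mm × 0.0416667 day/hour = 0.4910 in/hour.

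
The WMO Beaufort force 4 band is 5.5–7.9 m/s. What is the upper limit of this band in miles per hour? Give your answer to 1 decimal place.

17.7 mph

5.5–7.9 m/s × 2.237 = 12.3–17.7 mph.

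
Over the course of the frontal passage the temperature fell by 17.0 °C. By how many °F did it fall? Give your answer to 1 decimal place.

Converting a difference, only the 9/5 scale factor applies: Δ°F = 17.0 × 1.8 = 30.6 °F.

30.6 °F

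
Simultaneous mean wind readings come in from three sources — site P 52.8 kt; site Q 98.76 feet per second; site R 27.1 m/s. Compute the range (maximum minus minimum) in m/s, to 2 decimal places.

site P: 52.8 kt = 27.1627 m/s.
site Q: 98.76 ft/s = 30.1020 m/s.
Spread: 30.1020 − 27.1000 = 3.00 m/s.

3.00 m/s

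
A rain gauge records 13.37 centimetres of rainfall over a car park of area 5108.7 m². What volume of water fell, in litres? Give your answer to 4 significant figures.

Depth: 13.37 cm × 10 = 133.7 mm.
1 mm over 1 m² is 1 L, so volume = 133.7 × 5108.7 = 683033.19 L ≈ 683000 L.

683000 litres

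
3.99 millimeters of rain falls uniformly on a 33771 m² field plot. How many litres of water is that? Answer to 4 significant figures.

134700 litres

1 mm over 1 m² is 1 L, so volume = 3.99 × 33771 = 134746.29 L ≈ 134700 L.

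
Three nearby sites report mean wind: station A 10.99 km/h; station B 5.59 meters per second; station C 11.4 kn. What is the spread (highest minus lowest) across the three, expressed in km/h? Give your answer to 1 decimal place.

10.1 km/h

station B: 5.59 m/s = 20.124 km/h.
station C: 11.4 kt = 21.113 km/h.
Spread: 21.113 − 10.990 = 10.1 km/h.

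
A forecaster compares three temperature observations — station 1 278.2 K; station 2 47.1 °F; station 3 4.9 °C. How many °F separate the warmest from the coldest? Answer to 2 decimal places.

station 1: 278.2 K = 5.050 °C.
station 2: 47.1 °F = 8.389 °C.
Spread: 8.389 − 4.900 = 3.489 °C = 6.28 °F.

6.28 °F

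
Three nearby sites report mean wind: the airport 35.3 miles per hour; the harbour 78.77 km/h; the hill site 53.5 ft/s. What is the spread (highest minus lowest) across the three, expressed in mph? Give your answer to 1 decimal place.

the harbour: 78.77 km/h = 48.945 mph.
the hill site: 53.5 ft/s = 36.477 mph.
Spread: 48.945 − 35.300 = 13.6 mph.

13.6 mph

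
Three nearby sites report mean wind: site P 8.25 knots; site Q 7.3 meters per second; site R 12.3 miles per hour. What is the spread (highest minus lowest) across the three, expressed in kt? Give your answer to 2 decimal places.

5.94 kt

site Q: 7.3 m/s = 14.1901 kt.
site R: 12.3 mph = 10.6884 kt.
Spread: 14.1901 − 8.2500 = 5.94 kt.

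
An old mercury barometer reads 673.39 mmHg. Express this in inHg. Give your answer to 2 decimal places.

26.51 inHg

1 mmHg = 0.0393701 inHg, so 673.39 × 0.0393701 = 26.51 inHg.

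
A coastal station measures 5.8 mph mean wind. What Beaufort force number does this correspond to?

Beaufort force 2

5.8 mph = 2.6 m/s, which is Beaufort 2 (light breeze, 1.6–3.3 m/s).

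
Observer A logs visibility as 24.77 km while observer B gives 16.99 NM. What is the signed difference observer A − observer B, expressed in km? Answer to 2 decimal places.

-6.70 km

observer B: 16.99 nmi = 31.4655 km.
Difference: 24.7700 − 31.4655 = -6.70 km.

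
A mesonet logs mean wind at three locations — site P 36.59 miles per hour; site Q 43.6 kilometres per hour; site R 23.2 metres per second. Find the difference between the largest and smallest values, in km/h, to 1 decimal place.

site P: 36.59 mph = 58.886 km/h.
site R: 23.2 m/s = 83.520 km/h.
Spread: 83.520 − 43.600 = 39.9 km/h.

39.9 km/h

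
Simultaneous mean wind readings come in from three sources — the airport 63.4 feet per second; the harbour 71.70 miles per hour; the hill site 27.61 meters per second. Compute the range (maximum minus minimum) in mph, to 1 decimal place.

the airport: 63.4 ft/s = 43.227 mph.
the hill site: 27.61 m/s = 61.762 mph.
Spread: 71.700 − 43.227 = 28.5 mph.

28.5 mph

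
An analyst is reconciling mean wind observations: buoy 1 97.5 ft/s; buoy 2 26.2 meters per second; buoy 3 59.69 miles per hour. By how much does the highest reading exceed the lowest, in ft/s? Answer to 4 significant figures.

11.54 ft/s

buoy 2: 26.2 m/s = 85.9580 ft/s.
buoy 3: 59.69 mph = 87.5453 ft/s.
Spread: 97.5000 − 85.9580 = 11.54 ft/s.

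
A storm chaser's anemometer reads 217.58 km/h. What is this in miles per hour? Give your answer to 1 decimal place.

135.2 mph

1 km/h = 0.621371 mph, so 217.58 × 0.621371 = 135.2 mph.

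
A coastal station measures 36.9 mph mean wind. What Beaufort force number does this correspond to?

Beaufort force 7

36.9 mph = 16.5 m/s, which is Beaufort 7 (near gale, 13.9–17.1 m/s).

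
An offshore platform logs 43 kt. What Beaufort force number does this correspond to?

43 kt lies in the Beaufort 9 band (strong gale, 41–47 kt).

Beaufort force 9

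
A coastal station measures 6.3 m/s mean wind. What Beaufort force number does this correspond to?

6.3 m/s lies in the Beaufort 4 band (moderate breeze, 5.5–7.9 m/s).

Beaufort force 4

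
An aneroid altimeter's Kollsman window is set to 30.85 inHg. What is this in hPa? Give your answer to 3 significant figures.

1 inHg = 33.8639 hPa, so 30.85 × 33.8639 = 1040 hPa.

1040 hPa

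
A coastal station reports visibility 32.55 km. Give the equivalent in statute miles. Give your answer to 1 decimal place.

20.2 SM

1 km = 0.621371 SM, so 32.55 × 0.621371 = 20.2 SM.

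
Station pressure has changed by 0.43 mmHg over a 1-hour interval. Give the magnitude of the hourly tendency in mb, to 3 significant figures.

0.43 mmHg / 1 h × 1.33322 mb/mmHg = 0.573 mb/h.

0.573 mb per hour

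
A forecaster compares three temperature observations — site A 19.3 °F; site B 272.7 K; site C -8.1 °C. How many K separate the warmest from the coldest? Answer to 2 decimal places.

site A: 19.3 °F = -7.056 °C.
site B: 272.7 K = -0.450 °C.
Spread: (-0.450) − (-8.100) = 7.650 °C.

7.65 K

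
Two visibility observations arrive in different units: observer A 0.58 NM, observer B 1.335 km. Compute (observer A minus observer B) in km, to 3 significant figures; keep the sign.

-0.261 km

observer A: 0.58 nmi = 1.07416 km.
Difference: 1.07416 − 1.33500 = -0.261 km.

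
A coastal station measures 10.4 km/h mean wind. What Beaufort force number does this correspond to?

Beaufort force 2

10.4 km/h = 2.9 m/s, which is Beaufort 2 (light breeze, 1.6–3.3 m/s).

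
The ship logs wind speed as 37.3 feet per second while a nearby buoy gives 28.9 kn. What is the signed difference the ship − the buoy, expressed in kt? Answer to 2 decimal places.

-6.80 kt

the ship: 37.3 ft/s = 22.0996 kt.
Difference: 22.0996 − 28.9000 = -6.80 kt.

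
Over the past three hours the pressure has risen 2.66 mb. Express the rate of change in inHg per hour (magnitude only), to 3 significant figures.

0.0262 inHg per hour

2.66 mb / 3 h × 0.02953 inHg/mb = 0.0262 inHg/h.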